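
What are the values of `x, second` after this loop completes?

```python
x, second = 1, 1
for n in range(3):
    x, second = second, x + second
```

Fibonacci: after 3 iterations
`x, second` takes the values: (1, 1) → (1, 2) → (2, 3) → (3, 5)

Answer: 3, 5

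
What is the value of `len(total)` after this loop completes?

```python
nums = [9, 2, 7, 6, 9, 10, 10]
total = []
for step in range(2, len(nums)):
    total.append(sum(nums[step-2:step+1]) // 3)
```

Number of 3-element averages
`total` takes the values: [] → [6] → [6, 5] → [6, 5, 7] → [6, 5, 7, 8] → [6, 5, 7, 8, 9]
So `len(total)` = 5

Answer: 5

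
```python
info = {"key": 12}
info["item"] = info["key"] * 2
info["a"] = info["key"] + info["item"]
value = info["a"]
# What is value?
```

Trace:
`info = {"key": 12}` → info = {'key': 12}
`info["item"] = info["key"] * 2` → info = {'key': 12, 'item': 24}
`info["a"] = info["key"] + info["item"]` → info = {'key': 12, 'item': 24, 'a': 36}
`value = info["a"]` → value = 36
So value = 36

Answer: 36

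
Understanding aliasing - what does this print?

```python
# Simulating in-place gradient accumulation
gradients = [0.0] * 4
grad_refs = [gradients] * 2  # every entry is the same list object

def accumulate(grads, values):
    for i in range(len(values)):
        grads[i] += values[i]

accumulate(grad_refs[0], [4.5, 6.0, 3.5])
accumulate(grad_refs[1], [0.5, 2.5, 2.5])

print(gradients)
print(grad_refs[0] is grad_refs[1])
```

Key concept: gradient accumulation aliasing.
Step by step:
`gradients = [0.0] * 4` → gradients = [0.0, 0.0, 0.0, 0.0]
`grad_refs = [gradients] * 2` → grad_refs = [[0.0, 0.0, 0.0, 0.0], [0.0, 0.0, 0.0, 0.0]]
`accumulate(grad_refs[0], [4.5, 6.0, 3.5])` → gradients = [4.5, 6.0, 3.5, 0.0]; grad_refs = [[4.5, 6.0, 3.5, 0.0], [4.5, 6.0, 3.5, 0.0]]
`accumulate(grad_refs[1], [0.5, 2.5, 2.5])` → gradients = [5.0, 8.5, 6.0, 0.0]; grad_refs = [[5.0, 8.5, 6.0, 0.0], [5.0, 8.5, 6.0, 0.0]]
`print(gradients)` → prints [5.0, 8.5, 6.0, 0.0]
`print(grad_refs[0] is grad_refs[1])` → prints True

Answer:
[5.0, 8.5, 6.0, 0.0]
True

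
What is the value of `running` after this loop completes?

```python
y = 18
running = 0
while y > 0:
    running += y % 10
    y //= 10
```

Sum digits of 18
`running` takes the values: 0 → 8 → 9

Answer: 9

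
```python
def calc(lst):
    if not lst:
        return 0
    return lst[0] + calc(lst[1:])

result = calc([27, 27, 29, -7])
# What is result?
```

27 + 27 + 29 + (-7) + 0 = 76

Answer: 76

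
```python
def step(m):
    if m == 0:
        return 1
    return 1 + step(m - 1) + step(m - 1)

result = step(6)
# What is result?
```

step(m) = 1 + 2·step(m-1), step(0)=1. Closed form: (1+1)·2^6 - 1 = 127.

Answer: 127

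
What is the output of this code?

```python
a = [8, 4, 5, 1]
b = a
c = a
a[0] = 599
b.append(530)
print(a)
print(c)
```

Key concept: multiple aliases.
Step by step:
`a = [8, 4, 5, 1]` → a = [8, 4, 5, 1]
`b = a` → b = [8, 4, 5, 1] (same object as a)
`c = a` → c = [8, 4, 5, 1] (same object as a, b)
`a[0] = 599` → a = [599, 4, 5, 1] (same object as b, c); b = [599, 4, 5, 1] (same object as a, c); c = [599, 4, 5, 1] (same object as a, b)
`b.append(530)` → a = [599, 4, 5, 1, 530] (same object as b, c); b = [599, 4, 5, 1, 530] (same object as a, c); c = [599, 4, 5, 1, 530] (same object as a, b)
`print(a)` → prints [599, 4, 5, 1, 530]
`print(c)` → prints [599, 4, 5, 1, 530]

Answer:
[599, 4, 5, 1, 530]
[599, 4, 5, 1, 530]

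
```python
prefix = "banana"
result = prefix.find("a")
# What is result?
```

Trace:
`prefix = "banana"` → prefix = 'banana'
`result = prefix.find("a")` → result = 1
So result = 1

Answer: 1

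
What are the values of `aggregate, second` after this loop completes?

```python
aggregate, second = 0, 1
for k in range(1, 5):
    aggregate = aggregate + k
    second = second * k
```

Sum and factorial of 1 to 4
`aggregate, second` takes the values: (0, 1) → (1, 1) → (3, 1) → (3, 2) → (6, 2) → (6, 6) → (10, 6) → (10, 24)

Answer: 10, 24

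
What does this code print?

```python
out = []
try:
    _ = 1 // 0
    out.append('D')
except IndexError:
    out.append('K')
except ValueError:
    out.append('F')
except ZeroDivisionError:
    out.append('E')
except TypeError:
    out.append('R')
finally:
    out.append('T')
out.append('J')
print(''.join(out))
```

Execution trace: 'E' (except ZeroDivisionError) → 'T' (finally) → 'J' (after the try/except). Output: ETJ

Answer: ETJ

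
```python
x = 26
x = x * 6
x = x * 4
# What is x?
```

Trace:
`x = 26` → x = 26
`x = x * 6` → x = 156
`x = x * 4` → x = 624
So x = 624

Answer: 624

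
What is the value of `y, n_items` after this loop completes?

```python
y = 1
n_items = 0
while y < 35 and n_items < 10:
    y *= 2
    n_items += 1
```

Double until >= 35 or 10 iterations
`y, n_items` takes the values: (1, 0) → (2, 0) → (2, 1) → (4, 1) → (4, 2) → (8, 2) → (8, 3) → (16, 3) → (16, 4) → (32, 4) → (32, 5) → (64, 5) → (64, 6)

Answer: 64, 6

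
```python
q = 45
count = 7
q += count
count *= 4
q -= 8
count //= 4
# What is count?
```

Trace:
`q = 45` → q = 45
`count = 7` → count = 7
`q += count` → q = 52
`count *= 4` → count = 28
`q -= 8` → q = 44
`count //= 4` → count = 7
So count = 7

Answer: 7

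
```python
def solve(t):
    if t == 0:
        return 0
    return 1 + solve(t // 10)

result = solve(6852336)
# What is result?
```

Count of digits of 6852336: 7

Answer: 7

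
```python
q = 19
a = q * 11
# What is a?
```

Trace:
`q = 19` → q = 19
`a = q * 11` → a = 209
So a = 209

Answer: 209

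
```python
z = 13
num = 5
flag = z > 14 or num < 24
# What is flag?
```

Trace:
`z = 13` → z = 13
`num = 5` → num = 5
`flag = z > 14 or num < 24` → flag = True
So flag = True

Answer: True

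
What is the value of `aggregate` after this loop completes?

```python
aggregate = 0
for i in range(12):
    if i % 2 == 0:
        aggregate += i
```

Sum of even numbers 0 to 11
`aggregate` takes the values: 0 → 2 → 6 → 12 → 20 → 30

Answer: 30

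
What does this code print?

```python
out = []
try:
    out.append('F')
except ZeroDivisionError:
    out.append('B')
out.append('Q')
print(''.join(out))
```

Execution trace: 'F' (try body, no exception) → 'Q' (after the try/except). Output: FQ

Answer: FQ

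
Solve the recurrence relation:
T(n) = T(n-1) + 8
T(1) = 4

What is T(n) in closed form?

Unrolling: T(n) = T(1) + 8·(n-1) = 4 + 8(n-1) = 8n - 4.

Answer: T(n) = 8n - 4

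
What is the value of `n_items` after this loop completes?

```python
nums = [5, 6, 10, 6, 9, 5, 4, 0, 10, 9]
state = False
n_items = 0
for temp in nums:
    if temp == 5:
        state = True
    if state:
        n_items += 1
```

Count elements after first 5 in [5, 6, 10, 6, 9, 5, 4, 0, 10, 9]
`n_items` takes the values: 0 → 1 → 2 → 3 → 4 → 5 → 6 → 7 → 8 → 9 → 10

Answer: 10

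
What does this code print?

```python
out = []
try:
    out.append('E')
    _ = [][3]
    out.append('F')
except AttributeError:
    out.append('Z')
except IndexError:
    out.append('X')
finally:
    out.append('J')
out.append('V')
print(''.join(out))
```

Execution trace: 'E' (try body) → 'X' (except IndexError) → 'J' (finally) → 'V' (after the try/except). Output: EXJV

Answer: EXJV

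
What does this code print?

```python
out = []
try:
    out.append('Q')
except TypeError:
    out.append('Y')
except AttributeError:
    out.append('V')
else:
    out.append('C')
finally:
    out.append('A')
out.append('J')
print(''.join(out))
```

Execution trace: 'Q' (try body, no exception) → 'C' (else) → 'A' (finally) → 'J' (after the try/except). Output: QCAJ

Answer: QCAJ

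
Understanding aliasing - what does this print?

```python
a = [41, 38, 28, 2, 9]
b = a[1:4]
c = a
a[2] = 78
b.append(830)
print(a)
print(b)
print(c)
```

Key concept: slice vs alias.
Step by step:
`a = [41, 38, 28, 2, 9]` → a = [41, 38, 28, 2, 9]
`b = a[1:4]` → b = [38, 28, 2]
`c = a` → c = [41, 38, 28, 2, 9] (same object as a)
`a[2] = 78` → a = [41, 38, 78, 2, 9] (same object as c); c = [41, 38, 78, 2, 9] (same object as a)
`b.append(830)` → b = [38, 28, 2, 830]
`print(a)` → prints [41, 38, 78, 2, 9]
`print(b)` → prints [38, 28, 2, 830]
`print(c)` → prints [41, 38, 78, 2, 9]

Answer:
[41, 38, 78, 2, 9]
[38, 28, 2, 830]
[41, 38, 78, 2, 9]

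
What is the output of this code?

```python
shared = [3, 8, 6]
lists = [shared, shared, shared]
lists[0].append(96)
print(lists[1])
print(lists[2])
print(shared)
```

Key concept: list of same reference.
Step by step:
`shared = [3, 8, 6]` → shared = [3, 8, 6]
`lists = [shared, shared, shared]` → lists = [[3, 8, 6], [3, 8, 6], [3, 8, 6]]
`lists[0].append(96)` → shared = [3, 8, 6, 96]; lists = [[3, 8, 6, 96], [3, 8, 6, 96], [3, 8, 6, 96]]
`print(lists[1])` → prints [3, 8, 6, 96]
`print(lists[2])` → prints [3, 8, 6, 96]
`print(shared)` → prints [3, 8, 6, 96]

Answer:
[3, 8, 6, 96]
[3, 8, 6, 96]
[3, 8, 6, 96]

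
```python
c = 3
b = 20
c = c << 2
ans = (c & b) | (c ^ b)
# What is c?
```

Trace:
`c = 3` → c = 3
`b = 20` → b = 20
`c = c << 2` → c = 12
`ans = (c & b) | (c ^ b)` → ans = 28
So c = 12

Answer: 12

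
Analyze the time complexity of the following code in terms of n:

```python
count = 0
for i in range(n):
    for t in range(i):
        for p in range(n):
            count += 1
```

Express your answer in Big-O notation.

Each loop level contributes: n × n × n. Multiplying the contributions gives O(n^3).

Answer: O(n^3)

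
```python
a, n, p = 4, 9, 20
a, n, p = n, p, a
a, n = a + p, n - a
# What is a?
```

Trace:
`a, n, p = 4, 9, 20` → a = 4; n = 9; p = 20
`a, n, p = n, p, a` → a = 9; n = 20; p = 4
`a, n = a + p, n - a` → a = 13; n = 11
So a = 13

Answer: 13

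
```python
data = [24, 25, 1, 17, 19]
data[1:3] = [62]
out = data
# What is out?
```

Trace:
`data = [24, 25, 1, 17, 19]` → data = [24, 25, 1, 17, 19]
`data[1:3] = [62]` → data = [24, 62, 17, 19]
`out = data` → out = [24, 62, 17, 19]
So out = [24, 62, 17, 19]

Answer: [24, 62, 17, 19]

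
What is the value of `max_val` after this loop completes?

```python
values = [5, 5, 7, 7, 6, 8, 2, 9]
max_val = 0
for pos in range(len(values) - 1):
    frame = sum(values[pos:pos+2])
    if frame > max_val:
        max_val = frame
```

Max sum of 2-element window in [5, 5, 7, 7, 6, 8, 2, 9]
`max_val` takes the values: 0 → 10 → 12 → 14

Answer: 14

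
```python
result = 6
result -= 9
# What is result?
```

Trace:
`result = 6` → result = 6
`result -= 9` → result = -3
So result = -3

Answer: -3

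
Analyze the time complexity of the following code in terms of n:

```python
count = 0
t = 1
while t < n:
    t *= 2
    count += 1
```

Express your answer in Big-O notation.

Each loop level contributes: log n. Multiplying the contributions gives O(log n).

Answer: O(log n)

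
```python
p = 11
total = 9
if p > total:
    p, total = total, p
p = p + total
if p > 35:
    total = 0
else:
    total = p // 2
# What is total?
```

Trace:
`p = 11` → p = 11
`total = 9` → total = 9
`if p > total: ...` → p > total is True → p = 9; total = 11
`p = p + total` → p = 20
`if p > 35: ...` → p > 35 is False, take else branch → total = 10
So total = 10

Answer: 10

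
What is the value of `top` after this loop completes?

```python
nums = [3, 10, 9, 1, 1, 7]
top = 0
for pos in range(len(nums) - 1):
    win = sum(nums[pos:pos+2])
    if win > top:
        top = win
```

Max sum of 2-element window in [3, 10, 9, 1, 1, 7]
`top` takes the values: 0 → 13 → 19

Answer: 19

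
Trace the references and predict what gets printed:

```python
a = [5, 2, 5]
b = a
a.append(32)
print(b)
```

Key concept: basic list aliasing.
Step by step:
`a = [5, 2, 5]` → a = [5, 2, 5]
`b = a` → b = [5, 2, 5] (same object as a)
`a.append(32)` → a = [5, 2, 5, 32] (same object as b); b = [5, 2, 5, 32] (same object as a)
`print(b)` → prints [5, 2, 5, 32]

Answer: [5, 2, 5, 32]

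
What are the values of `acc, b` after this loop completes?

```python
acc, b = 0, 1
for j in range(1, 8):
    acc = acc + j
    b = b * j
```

Sum and factorial of 1 to 7
`acc, b` takes the values: (0, 1) → (1, 1) → (3, 1) → (3, 2) → (6, 2) → (6, 6) → (10, 6) → (10, 24) → (15, 24) → (15, 120) → (21, 120) → (21, 720) → (28, 720) → (28, 5040)

Answer: 28, 5040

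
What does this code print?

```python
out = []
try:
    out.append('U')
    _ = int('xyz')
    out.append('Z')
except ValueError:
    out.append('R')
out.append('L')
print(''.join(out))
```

Execution trace: 'U' (try body) → 'R' (except ValueError) → 'L' (after the try/except). Output: URL

Answer: URL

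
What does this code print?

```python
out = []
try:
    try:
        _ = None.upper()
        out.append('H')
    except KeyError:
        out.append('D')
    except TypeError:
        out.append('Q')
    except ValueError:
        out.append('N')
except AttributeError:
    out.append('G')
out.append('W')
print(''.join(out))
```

Execution trace: 'G' (outer except AttributeError) → 'W' (after the try/except). Output: GW

Answer: GW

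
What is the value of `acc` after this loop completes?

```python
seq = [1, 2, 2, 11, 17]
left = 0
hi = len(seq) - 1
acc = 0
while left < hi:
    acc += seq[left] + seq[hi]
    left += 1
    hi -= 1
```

Sum of pairs from ends
`acc` takes the values: 0 → 18 → 31

Answer: 31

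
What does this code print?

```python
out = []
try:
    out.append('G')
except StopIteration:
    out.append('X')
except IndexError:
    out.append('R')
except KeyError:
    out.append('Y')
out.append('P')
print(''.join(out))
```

Execution trace: 'G' (try body, no exception) → 'P' (after the try/except). Output: GP

Answer: GP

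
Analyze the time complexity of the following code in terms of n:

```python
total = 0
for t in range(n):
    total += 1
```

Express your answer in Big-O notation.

Each loop level contributes: n. Multiplying the contributions gives O(n).

Answer: O(n)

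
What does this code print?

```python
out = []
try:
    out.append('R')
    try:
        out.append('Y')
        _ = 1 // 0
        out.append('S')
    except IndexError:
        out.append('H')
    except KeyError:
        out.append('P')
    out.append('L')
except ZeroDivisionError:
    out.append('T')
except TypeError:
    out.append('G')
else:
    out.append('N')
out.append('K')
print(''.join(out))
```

Execution trace: 'R' (try body) → 'Y' (inner try body) → 'T' (except ZeroDivisionError) → 'K' (after the try/except). Output: RYTK

Answer: RYTK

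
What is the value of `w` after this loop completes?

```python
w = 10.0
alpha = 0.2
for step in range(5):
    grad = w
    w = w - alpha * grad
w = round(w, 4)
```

Gradient descent: w = 10.0 * (1 - 0.2)^5
`w` takes the values: 10.0 → 8.0 → 6.4 → 5.12 → 4.096 → 3.2768

Answer: 3.2768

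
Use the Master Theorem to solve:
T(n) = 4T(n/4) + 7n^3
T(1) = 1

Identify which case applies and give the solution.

a=4, b=4, f(n)=7n^3. log_4(4) = 1. Since c=3 > 1 and the regularity condition holds (4(n/4)^3 = (4/4^3)n^3 with 4/4^3 < 1), Case 3 applies: T(n) = Θ(f(n)) = O(n^3).

Answer: O(n^3) - Case 3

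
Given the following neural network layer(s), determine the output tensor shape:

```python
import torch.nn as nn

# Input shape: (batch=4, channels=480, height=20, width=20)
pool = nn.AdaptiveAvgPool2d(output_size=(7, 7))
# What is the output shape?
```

Input: (4, 480, 20, 20) -> Output: (4, 480, 7, 7)

Answer: (4, 480, 7, 7)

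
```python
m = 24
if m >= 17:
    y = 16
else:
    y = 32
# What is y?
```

Trace:
`m = 24` → m = 24
`if m >= 17: ...` → m >= 17 is True → y = 16
So y = 16

Answer: 16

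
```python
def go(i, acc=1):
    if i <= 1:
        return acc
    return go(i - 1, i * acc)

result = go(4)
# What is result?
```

Accumulator trace (n, acc): (4, 1) -> (3, 4) -> (2, 12) -> (1, 24) -> return 24

Answer: 24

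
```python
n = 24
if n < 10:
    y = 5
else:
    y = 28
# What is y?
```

Trace:
`n = 24` → n = 24
`if n < 10: ...` → n < 10 is False, take else branch → y = 28
So y = 28

Answer: 28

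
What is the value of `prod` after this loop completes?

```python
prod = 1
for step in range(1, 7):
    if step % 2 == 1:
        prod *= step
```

Product of odd numbers 1 to 6
`prod` takes the values: 1 → 3 → 15

Answer: 15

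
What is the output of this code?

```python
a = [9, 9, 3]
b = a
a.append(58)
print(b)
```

Key concept: basic list aliasing.
Step by step:
`a = [9, 9, 3]` → a = [9, 9, 3]
`b = a` → b = [9, 9, 3] (same object as a)
`a.append(58)` → a = [9, 9, 3, 58] (same object as b); b = [9, 9, 3, 58] (same object as a)
`print(b)` → prints [9, 9, 3, 58]

Answer: [9, 9, 3, 58]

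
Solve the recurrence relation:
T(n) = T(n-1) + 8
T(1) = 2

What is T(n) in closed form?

Unrolling: T(n) = T(1) + 8·(n-1) = 2 + 8(n-1) = 8n - 6.

Answer: T(n) = 8n - 6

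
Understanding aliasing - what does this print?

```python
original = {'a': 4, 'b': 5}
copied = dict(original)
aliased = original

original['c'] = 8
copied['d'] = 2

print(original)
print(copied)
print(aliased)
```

Key concept: dict() creates copy, assignment creates alias.
Step by step:
`original = {'a': 4, 'b': 5}` → original = {'a': 4, 'b': 5}
`copied = dict(original)` → copied = {'a': 4, 'b': 5}
`aliased = original` → aliased = {'a': 4, 'b': 5} (same object as original)
`original['c'] = 8` → original = {'a': 4, 'b': 5, 'c': 8} (same object as aliased); aliased = {'a': 4, 'b': 5, 'c': 8} (same object as original)
`copied['d'] = 2` → copied = {'a': 4, 'b': 5, 'd': 2}
`print(original)` → prints {'a': 4, 'b': 5, 'c': 8}
`print(copied)` → prints {'a': 4, 'b': 5, 'd': 2}
`print(aliased)` → prints {'a': 4, 'b': 5, 'c': 8}

Answer:
{'a': 4, 'b': 5, 'c': 8}
{'a': 4, 'b': 5, 'd': 2}
{'a': 4, 'b': 5, 'c': 8}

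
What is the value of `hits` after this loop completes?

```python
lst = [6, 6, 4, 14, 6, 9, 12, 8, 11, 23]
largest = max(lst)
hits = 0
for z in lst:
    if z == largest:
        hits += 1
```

Count of max value 23 in [6, 6, 4, 14, 6, 9, 12, 8, 11, 23]
`hits` takes the values: 0 → 1

Answer: 1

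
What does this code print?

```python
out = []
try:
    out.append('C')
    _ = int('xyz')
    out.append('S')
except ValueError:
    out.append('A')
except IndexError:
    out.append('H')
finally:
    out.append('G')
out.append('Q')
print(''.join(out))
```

Execution trace: 'C' (try body) → 'A' (except ValueError) → 'G' (finally) → 'Q' (after the try/except). Output: CAGQ

Answer: CAGQ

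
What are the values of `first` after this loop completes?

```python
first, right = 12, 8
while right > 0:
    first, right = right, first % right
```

GCD of 12 and 8
`first` takes the values: 12 → 8 → 4

Answer: 4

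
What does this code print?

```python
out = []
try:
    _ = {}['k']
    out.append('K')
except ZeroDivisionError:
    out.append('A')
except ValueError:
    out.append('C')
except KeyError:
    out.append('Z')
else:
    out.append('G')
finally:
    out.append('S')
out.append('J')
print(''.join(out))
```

Execution trace: 'Z' (except KeyError) → 'S' (finally) → 'J' (after the try/except). Output: ZSJ

Answer: ZSJ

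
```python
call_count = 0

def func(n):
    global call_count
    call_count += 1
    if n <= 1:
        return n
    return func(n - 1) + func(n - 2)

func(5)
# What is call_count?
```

Calls(n) = 1 + Calls(n-1) + Calls(n-2); Calls(0)=Calls(1)=1. For n=5 this gives 15.

Answer: 15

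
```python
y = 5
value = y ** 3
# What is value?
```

Trace:
`y = 5` → y = 5
`value = y ** 3` → value = 125
So value = 125

Answer: 125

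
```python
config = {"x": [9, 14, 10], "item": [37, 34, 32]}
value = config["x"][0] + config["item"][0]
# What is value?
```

Trace:
`config = {"x": [9, 14, 10], "item": [37, 34, 32]}` → config = {'x': [9, 14, 10], 'item': [37, 34, 32]}
`value = config["x"][0] + config["item"][0]` → value = 46
So value = 46

Answer: 46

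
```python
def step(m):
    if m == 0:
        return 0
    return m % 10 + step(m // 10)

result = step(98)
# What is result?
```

Sum of digits of 98: 8 + 9 = 17

Answer: 17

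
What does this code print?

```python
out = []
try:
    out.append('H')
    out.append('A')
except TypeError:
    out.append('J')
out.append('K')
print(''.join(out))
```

Execution trace: 'H' (try body) → 'A' (try body, no exception) → 'K' (after the try/except). Output: HAK

Answer: HAK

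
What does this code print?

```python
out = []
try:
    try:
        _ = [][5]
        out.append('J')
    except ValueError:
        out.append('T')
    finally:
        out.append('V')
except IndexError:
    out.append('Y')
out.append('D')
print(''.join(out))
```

Execution trace: 'V' (inner finally) → 'Y' (outer except IndexError) → 'D' (after the try/except). Output: VYD

Answer: VYD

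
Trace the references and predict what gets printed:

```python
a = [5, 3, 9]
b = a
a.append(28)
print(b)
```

Key concept: basic list aliasing.
Step by step:
`a = [5, 3, 9]` → a = [5, 3, 9]
`b = a` → b = [5, 3, 9] (same object as a)
`a.append(28)` → a = [5, 3, 9, 28] (same object as b); b = [5, 3, 9, 28] (same object as a)
`print(b)` → prints [5, 3, 9, 28]

Answer: [5, 3, 9, 28]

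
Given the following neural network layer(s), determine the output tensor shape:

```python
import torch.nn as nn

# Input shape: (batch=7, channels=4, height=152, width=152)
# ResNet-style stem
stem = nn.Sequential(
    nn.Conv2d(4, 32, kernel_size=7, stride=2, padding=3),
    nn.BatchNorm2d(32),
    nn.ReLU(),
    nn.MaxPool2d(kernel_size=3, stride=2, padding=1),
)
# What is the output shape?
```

Input: (7, 4, 152, 152) -> after Conv2d 7x7 stride=2: (7, 32, 76, 76) -> Output: (7, 32, 38, 38)

Answer: (7, 32, 38, 38)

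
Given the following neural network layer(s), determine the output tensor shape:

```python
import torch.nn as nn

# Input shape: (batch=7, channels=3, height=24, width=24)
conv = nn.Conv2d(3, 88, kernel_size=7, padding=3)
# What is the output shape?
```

Input: (7, 3, 24, 24) -> Output: (7, 88, 24, 24)

Answer: (7, 88, 24, 24)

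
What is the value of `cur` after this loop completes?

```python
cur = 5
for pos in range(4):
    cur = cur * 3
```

Multiply by 3, 4 times: 5 * 3^4 = 405
`cur` takes the values: 5 → 15 → 45 → 135 → 405

Answer: 405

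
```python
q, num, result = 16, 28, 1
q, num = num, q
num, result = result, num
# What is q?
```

Trace:
`q, num, result = 16, 28, 1` → q = 16; num = 28; result = 1
`q, num = num, q` → q = 28; num = 16
`num, result = result, num` → num = 1; result = 16
So q = 28

Answer: 28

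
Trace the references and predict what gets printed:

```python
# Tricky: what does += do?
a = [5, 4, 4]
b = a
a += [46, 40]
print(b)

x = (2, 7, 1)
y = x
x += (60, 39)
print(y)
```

Key concept: += behavior differs for mutable vs immutable.
Step by step:
`a = [5, 4, 4]` → a = [5, 4, 4]
`b = a` → b = [5, 4, 4] (same object as a)
`a += [46, 40]` → a = [5, 4, 4, 46, 40] (same object as b); b = [5, 4, 4, 46, 40] (same object as a)
`print(b)` → prints [5, 4, 4, 46, 40]
`x = (2, 7, 1)` → x = (2, 7, 1)
`y = x` → y = (2, 7, 1)
`x += (60, 39)` → x = (2, 7, 1, 60, 39)
`print(y)` → prints (2, 7, 1)

Answer:
[5, 4, 4, 46, 40]
(2, 7, 1)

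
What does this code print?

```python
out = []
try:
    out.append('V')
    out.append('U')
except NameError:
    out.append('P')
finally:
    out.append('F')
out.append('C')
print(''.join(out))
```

Execution trace: 'V' (try body) → 'U' (try body, no exception) → 'F' (finally) → 'C' (after the try/except). Output: VUFC

Answer: VUFC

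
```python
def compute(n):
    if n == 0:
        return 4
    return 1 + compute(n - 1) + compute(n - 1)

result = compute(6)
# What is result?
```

compute(n) = 1 + 2·compute(n-1), compute(0)=4. Closed form: (4+1)·2^6 - 1 = 319.

Answer: 319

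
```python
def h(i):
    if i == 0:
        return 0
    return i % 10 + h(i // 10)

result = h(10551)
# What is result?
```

Sum of digits of 10551: 1 + 5 + 5 + 0 + 1 = 12

Answer: 12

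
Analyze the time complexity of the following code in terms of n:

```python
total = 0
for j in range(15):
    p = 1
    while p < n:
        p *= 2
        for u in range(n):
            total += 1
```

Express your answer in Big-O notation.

Each loop level contributes: 1 × log n × n. Multiplying the contributions gives O(n log n).

Answer: O(n log n)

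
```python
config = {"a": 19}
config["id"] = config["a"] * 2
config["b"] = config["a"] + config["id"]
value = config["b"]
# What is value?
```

Trace:
`config = {"a": 19}` → config = {'a': 19}
`config["id"] = config["a"] * 2` → config = {'a': 19, 'id': 38}
`config["b"] = config["a"] + config["id"]` → config = {'a': 19, 'id': 38, 'b': 57}
`value = config["b"]` → value = 57
So value = 57

Answer: 57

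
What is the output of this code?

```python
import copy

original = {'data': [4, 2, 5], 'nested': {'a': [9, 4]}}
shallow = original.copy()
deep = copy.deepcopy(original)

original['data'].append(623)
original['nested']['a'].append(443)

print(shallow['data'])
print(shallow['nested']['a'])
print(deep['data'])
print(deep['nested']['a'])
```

Key concept: comparing shallow vs deep copy.
Step by step:
`original = {'data': [4, 2, 5], 'nested': {'a': [9, 4]}}` → original = {'data': [4, 2, 5], 'nested': {'a': [9, 4]}}
`shallow = original.copy()` → shallow = {'data': [4, 2, 5], 'nested': {'a': [9, 4]}}
`deep = copy.deepcopy(original)` → deep = {'data': [4, 2, 5], 'nested': {'a': [9, 4]}}
`original['data'].append(623)` → original = {'data': [4, 2, 5, 623], 'nested': {'a': [9, 4]}}; shallow = {'data': [4, 2, 5, 623], 'nested': {'a': [9, 4]}}
`original['nested']['a'].append(443)` → original = {'data': [4, 2, 5, 623], 'nested': {'a': [9, 4, 443]}}; shallow = {'data': [4, 2, 5, 623], 'nested': {'a': [9, 4, 443]}}
`print(shallow['data'])` → prints [4, 2, 5, 623]
`print(shallow['nested']['a'])` → prints [9, 4, 443]
`print(deep['data'])` → prints [4, 2, 5]
`print(deep['nested']['a'])` → prints [9, 4]

Answer:
[4, 2, 5, 623]
[9, 4, 443]
[4, 2, 5]
[9, 4]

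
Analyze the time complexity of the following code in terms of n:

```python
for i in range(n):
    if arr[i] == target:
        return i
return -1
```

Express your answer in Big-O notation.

This is Linear search in an array. Time complexity: O(n).

Answer: O(n)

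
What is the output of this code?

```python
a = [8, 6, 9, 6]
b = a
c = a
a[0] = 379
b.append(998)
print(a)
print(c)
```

Key concept: multiple aliases.
Step by step:
`a = [8, 6, 9, 6]` → a = [8, 6, 9, 6]
`b = a` → b = [8, 6, 9, 6] (same object as a)
`c = a` → c = [8, 6, 9, 6] (same object as a, b)
`a[0] = 379` → a = [379, 6, 9, 6] (same object as b, c); b = [379, 6, 9, 6] (same object as a, c); c = [379, 6, 9, 6] (same object as a, b)
`b.append(998)` → a = [379, 6, 9, 6, 998] (same object as b, c); b = [379, 6, 9, 6, 998] (same object as a, c); c = [379, 6, 9, 6, 998] (same object as a, b)
`print(a)` → prints [379, 6, 9, 6, 998]
`print(c)` → prints [379, 6, 9, 6, 998]

Answer:
[379, 6, 9, 6, 998]
[379, 6, 9, 6, 998]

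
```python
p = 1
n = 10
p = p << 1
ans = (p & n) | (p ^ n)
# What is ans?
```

Trace:
`p = 1` → p = 1
`n = 10` → n = 10
`p = p << 1` → p = 2
`ans = (p & n) | (p ^ n)` → ans = 10
So ans = 10

Answer: 10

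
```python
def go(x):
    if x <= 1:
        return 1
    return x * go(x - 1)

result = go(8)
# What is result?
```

go(8) = 8 * 7 * 6 * 5 * 4 * 3 * 2 * 1 = 40320

Answer: 40320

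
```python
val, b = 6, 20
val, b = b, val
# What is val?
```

Trace:
`val, b = 6, 20` → val = 6; b = 20
`val, b = b, val` → val = 20; b = 6
So val = 20

Answer: 20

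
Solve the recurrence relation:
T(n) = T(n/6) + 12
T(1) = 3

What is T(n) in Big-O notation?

Each step divides n by 6 and adds 12. After log_6(n) steps we reach T(1)=3. So T(n) = 12·log_6(n) + 3 = O(log n).

Answer: O(log n)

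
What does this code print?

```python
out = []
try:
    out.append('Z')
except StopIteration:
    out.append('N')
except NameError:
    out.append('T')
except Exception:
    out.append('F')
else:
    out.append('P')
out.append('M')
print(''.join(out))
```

Execution trace: 'Z' (try body, no exception) → 'P' (else) → 'M' (after the try/except). Output: ZPM

Answer: ZPM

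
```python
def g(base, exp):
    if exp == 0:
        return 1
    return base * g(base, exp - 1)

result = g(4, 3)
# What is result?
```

g(4, 3) = 4 * 4 * 4 = 64

Answer: 64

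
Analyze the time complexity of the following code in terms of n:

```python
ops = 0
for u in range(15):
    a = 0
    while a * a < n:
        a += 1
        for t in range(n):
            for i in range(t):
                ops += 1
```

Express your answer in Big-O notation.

Each loop level contributes: 1 × √n × n × n. Multiplying the contributions gives O(n^2√n).

Answer: O(n^2√n)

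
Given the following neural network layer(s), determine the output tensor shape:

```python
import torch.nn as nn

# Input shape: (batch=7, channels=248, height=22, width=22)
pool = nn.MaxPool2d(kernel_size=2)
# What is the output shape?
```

Input: (7, 248, 22, 22) -> Output: (7, 248, 11, 11)

Answer: (7, 248, 11, 11)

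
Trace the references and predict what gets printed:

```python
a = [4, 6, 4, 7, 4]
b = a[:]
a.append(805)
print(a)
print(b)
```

Key concept: slice [:] creates copy.
Step by step:
`a = [4, 6, 4, 7, 4]` → a = [4, 6, 4, 7, 4]
`b = a[:]` → b = [4, 6, 4, 7, 4]
`a.append(805)` → a = [4, 6, 4, 7, 4, 805]
`print(a)` → prints [4, 6, 4, 7, 4, 805]
`print(b)` → prints [4, 6, 4, 7, 4]

Answer:
[4, 6, 4, 7, 4, 805]
[4, 6, 4, 7, 4]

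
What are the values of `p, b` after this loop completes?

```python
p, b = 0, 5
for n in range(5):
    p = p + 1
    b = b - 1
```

p goes 0→5, b goes 5→0
`p, b` takes the values: (0, 5) → (1, 5) → (1, 4) → (2, 4) → (2, 3) → (3, 3) → (3, 2) → (4, 2) → (4, 1) → (5, 1) → (5, 0)

Answer: 5, 0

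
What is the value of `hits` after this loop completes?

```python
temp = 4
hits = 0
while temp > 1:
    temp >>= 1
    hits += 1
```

Count right shifts until 1
`hits` takes the values: 0 → 1 → 2

Answer: 2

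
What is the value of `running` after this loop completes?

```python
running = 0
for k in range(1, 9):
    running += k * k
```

Sum of squares 1² to 8² = 204
`running` takes the values: 0 → 1 → 5 → 14 → 30 → 55 → 91 → 140 → 204

Answer: 204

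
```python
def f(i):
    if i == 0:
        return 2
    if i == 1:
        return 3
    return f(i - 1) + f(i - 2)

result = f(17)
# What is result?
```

Build up from base cases: f(0)=2, f(1)=3, f(2)=5, f(3)=8, f(4)=13, f(5)=21, f(6)=34, ..., f(17)=6765

Answer: 6765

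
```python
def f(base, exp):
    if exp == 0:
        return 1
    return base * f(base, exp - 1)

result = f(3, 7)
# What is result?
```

f(3, 7) = 3 * 3 * 3 * 3 * 3 * 3 * 3 = 2187

Answer: 2187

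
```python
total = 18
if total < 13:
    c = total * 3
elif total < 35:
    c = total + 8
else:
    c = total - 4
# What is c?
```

Trace:
`total = 18` → total = 18
`if total < 13: ...` → total < 13 is False, total < 35 is True → c = 26
So c = 26

Answer: 26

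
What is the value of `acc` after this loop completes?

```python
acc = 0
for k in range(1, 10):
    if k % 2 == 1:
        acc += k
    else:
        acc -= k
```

Add odd, subtract even
`acc` takes the values: 0 → 1 → -1 → 2 → -2 → 3 → -3 → 4 → -4 → 5

Answer: 5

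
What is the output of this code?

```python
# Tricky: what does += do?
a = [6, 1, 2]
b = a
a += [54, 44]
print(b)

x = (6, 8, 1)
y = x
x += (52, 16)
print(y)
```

Key concept: += behavior differs for mutable vs immutable.
Step by step:
`a = [6, 1, 2]` → a = [6, 1, 2]
`b = a` → b = [6, 1, 2] (same object as a)
`a += [54, 44]` → a = [6, 1, 2, 54, 44] (same object as b); b = [6, 1, 2, 54, 44] (same object as a)
`print(b)` → prints [6, 1, 2, 54, 44]
`x = (6, 8, 1)` → x = (6, 8, 1)
`y = x` → y = (6, 8, 1)
`x += (52, 16)` → x = (6, 8, 1, 52, 16)
`print(y)` → prints (6, 8, 1)

Answer:
[6, 1, 2, 54, 44]
(6, 8, 1)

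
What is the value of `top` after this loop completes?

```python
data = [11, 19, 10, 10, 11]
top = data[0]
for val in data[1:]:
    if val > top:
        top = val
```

Maximum of [11, 19, 10, 10, 11]
`top` takes the values: 11 → 19

Answer: 19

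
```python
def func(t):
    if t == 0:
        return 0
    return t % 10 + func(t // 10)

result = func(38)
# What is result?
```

Sum of digits of 38: 8 + 3 = 11

Answer: 11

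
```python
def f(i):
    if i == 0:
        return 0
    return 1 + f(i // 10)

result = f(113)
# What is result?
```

Count of digits of 113: 3

Answer: 3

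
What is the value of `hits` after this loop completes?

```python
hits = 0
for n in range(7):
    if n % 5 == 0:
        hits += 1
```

Count numbers divisible by 5 in range(7)
`hits` takes the values: 0 → 1 → 2

Answer: 2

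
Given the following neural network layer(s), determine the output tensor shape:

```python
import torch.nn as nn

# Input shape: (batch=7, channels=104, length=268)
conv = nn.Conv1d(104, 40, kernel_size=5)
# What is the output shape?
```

Input: (7, 104, 268) -> Output: (7, 40, 264)

Answer: (7, 40, 264)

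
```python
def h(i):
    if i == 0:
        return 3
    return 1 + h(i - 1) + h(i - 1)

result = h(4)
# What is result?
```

h(i) = 1 + 2·h(i-1), h(0)=3. Closed form: (3+1)·2^4 - 1 = 63.

Answer: 63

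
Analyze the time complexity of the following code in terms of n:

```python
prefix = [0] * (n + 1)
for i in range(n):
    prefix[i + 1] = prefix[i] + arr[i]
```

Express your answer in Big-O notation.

This is Prefix sum computation. Time complexity: O(n).

Answer: O(n)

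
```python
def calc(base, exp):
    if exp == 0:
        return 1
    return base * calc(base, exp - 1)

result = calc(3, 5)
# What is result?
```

calc(3, 5) = 3 * 3 * 3 * 3 * 3 = 243

Answer: 243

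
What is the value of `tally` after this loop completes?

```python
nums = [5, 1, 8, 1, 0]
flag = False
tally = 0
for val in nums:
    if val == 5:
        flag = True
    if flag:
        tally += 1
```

Count elements after first 5 in [5, 1, 8, 1, 0]
`tally` takes the values: 0 → 1 → 2 → 3 → 4 → 5

Answer: 5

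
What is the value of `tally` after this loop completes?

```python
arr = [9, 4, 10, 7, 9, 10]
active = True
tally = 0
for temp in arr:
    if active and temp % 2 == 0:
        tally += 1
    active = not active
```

Count even values at even positions
`tally` takes the values: 0 → 1

Answer: 1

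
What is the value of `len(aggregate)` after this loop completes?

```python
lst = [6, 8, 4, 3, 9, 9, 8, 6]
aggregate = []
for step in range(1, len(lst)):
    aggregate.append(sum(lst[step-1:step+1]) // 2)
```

Number of 2-element averages
`aggregate` takes the values: [] → [7] → [7, 6] → [7, 6, 3] → [7, 6, 3, 6] → [7, 6, 3, 6, 9] → [7, 6, 3, 6, 9, 8] → [7, 6, 3, 6, 9, 8, 7]
So `len(aggregate)` = 7

Answer: 7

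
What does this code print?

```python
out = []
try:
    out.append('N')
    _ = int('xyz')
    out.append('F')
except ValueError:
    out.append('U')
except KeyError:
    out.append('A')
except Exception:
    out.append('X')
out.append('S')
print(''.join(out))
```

Execution trace: 'N' (try body) → 'U' (except ValueError) → 'S' (after the try/except). Output: NUS

Answer: NUS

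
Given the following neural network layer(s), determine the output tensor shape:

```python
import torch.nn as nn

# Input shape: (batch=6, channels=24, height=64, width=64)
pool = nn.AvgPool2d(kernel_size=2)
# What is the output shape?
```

Input: (6, 24, 64, 64) -> Output: (6, 24, 32, 32)

Answer: (6, 24, 32, 32)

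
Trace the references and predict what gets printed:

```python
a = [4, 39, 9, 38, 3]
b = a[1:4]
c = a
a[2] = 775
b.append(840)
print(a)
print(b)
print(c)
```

Key concept: slice vs alias.
Step by step:
`a = [4, 39, 9, 38, 3]` → a = [4, 39, 9, 38, 3]
`b = a[1:4]` → b = [39, 9, 38]
`c = a` → c = [4, 39, 9, 38, 3] (same object as a)
`a[2] = 775` → a = [4, 39, 775, 38, 3] (same object as c); c = [4, 39, 775, 38, 3] (same object as a)
`b.append(840)` → b = [39, 9, 38, 840]
`print(a)` → prints [4, 39, 775, 38, 3]
`print(b)` → prints [39, 9, 38, 840]
`print(c)` → prints [4, 39, 775, 38, 3]

Answer:
[4, 39, 775, 38, 3]
[39, 9, 38, 840]
[4, 39, 775, 38, 3]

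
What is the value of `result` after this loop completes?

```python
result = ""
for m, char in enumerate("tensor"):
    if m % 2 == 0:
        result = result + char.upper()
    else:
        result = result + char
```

Uppercase even positions in 'tensor'
`result` takes the values: "" → "T" → "Te" → "TeN" → "TeNs" → "TeNsO" → "TeNsOr"

Answer: "TeNsOr"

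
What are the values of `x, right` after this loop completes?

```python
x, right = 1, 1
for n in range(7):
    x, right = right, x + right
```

Fibonacci: after 7 iterations
`x, right` takes the values: (1, 1) → (1, 2) → (2, 3) → (3, 5) → (5, 8) → (8, 13) → (13, 21) → (21, 34)

Answer: 21, 34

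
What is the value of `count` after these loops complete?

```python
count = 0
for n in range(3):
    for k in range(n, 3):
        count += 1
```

Upper triangle: 3 + 2 + ... + 1
`count` takes the values: 0 → 1 → 2 → 3 → 4 → 5 → 6

Answer: 6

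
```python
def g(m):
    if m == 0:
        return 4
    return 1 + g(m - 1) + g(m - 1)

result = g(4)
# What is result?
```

g(m) = 1 + 2·g(m-1), g(0)=4. Closed form: (4+1)·2^4 - 1 = 79.

Answer: 79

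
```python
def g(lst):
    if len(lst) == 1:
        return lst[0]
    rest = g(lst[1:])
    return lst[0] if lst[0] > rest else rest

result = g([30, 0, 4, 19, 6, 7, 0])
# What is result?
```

Recursive max over [30, 0, 4, 19, 6, 7, 0] = 30

Answer: 30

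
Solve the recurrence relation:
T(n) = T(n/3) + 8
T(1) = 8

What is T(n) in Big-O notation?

Each step divides n by 3 and adds 8. After log_3(n) steps we reach T(1)=8. So T(n) = 8·log_3(n) + 8 = O(log n).

Answer: O(log n)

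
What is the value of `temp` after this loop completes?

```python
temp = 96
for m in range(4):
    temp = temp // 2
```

Halve 4 times: 96 // 2^4 = 6
`temp` takes the values: 96 → 48 → 24 → 12 → 6

Answer: 6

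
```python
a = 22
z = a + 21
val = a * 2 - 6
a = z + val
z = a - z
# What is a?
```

Trace:
`a = 22` → a = 22
`z = a + 21` → z = 43
`val = a * 2 - 6` → val = 38
`a = z + val` → a = 81
`z = a - z` → z = 38
So a = 81

Answer: 81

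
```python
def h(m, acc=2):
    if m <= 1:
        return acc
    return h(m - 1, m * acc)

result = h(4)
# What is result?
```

Accumulator trace (n, acc): (4, 2) -> (3, 8) -> (2, 24) -> (1, 48) -> return 48

Answer: 48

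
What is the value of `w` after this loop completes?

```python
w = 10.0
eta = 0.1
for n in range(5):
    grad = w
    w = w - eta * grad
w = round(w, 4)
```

Gradient descent: w = 10.0 * (1 - 0.1)^5
`w` takes the values: 10.0 → 9.0 → 8.1 → 7.29 → 6.561 → 5.9049

Answer: 5.9049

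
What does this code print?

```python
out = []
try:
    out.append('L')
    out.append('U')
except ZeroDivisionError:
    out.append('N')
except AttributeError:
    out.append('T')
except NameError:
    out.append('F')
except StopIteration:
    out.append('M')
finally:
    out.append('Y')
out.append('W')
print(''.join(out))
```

Execution trace: 'L' (try body) → 'U' (try body, no exception) → 'Y' (finally) → 'W' (after the try/except). Output: LUYW

Answer: LUYW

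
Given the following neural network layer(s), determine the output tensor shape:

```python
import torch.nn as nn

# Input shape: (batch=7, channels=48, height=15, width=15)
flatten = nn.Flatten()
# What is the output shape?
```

Input: (7, 48, 15, 15) -> Output: (7, 10800)

Answer: (7, 10800)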